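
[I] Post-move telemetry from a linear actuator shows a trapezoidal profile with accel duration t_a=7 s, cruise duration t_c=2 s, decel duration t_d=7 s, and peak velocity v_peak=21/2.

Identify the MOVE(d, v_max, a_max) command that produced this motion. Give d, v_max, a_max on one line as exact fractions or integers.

d=189/2 v_max=21/2 a_max=3/2

a_max = (21/2)/7 = 3/2
d_a = ½·21/2·7 = 147/4; d_c = 21/2·2 = 21
d = 2·147/4 + 21 = 189/2
t_c = 2 > 0 → v_max = v_peak = 21/2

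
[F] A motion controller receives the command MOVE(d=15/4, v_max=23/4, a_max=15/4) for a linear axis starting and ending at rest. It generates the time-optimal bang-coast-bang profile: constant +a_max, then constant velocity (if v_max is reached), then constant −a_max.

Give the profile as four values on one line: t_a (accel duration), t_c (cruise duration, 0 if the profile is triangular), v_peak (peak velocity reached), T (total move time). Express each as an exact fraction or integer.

t_a=1 t_c=0 v_peak=15/4 T=2

vₘ²/aₘ = (23/4)²/(15/4) = 529/60
15/4 < 529/60 ⇒ no cruise
v_peak = √(15/4·15/4) = √(225/16) = 15/4
t_a = (15/4)/(15/4) = 1; t_c = 0
T = 2·1 = 2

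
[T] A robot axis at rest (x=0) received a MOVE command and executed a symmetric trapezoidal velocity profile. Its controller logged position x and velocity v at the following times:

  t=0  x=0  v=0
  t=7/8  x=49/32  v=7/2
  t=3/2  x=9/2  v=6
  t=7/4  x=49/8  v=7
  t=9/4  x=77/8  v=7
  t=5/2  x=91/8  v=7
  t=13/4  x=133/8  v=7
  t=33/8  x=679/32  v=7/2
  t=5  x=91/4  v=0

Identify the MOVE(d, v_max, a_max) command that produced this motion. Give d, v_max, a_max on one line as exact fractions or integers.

final state: t=5, x=91/4, v=0 → d = 91/4
a_max = (7/2−0)/(7/8−0) = 4
max v = 7 over t∈[7/4,13/4] → v_max = 7
check: 7·(7/4+3/2) = 91/4 ✓

d=91/4 v_max=7 a_max=4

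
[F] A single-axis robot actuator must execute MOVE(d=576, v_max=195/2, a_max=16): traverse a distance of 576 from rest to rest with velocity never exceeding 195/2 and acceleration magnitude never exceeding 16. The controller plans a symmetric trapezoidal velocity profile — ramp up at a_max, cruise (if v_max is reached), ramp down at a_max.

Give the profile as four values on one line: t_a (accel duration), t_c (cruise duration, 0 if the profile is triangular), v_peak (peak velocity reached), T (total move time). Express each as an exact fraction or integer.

t_a=6 t_c=0 v_peak=96 T=12

v_max²/a_max = (195/2)²/16 = 38025/64
576 < 38025/64 ⇒ no cruise
v_peak = √(576·16) = √9216 = 96
t_a = 96/16 = 6; t_c = 0
T = 2·6 = 12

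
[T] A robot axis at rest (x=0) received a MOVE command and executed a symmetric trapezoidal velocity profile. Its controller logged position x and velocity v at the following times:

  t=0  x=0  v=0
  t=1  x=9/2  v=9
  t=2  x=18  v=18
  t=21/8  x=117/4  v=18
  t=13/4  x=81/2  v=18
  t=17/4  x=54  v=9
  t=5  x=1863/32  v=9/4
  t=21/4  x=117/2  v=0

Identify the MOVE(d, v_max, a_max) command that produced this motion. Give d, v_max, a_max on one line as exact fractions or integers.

final state: t=21/4, x=117/2, v=0 → d = 117/2
a_max = (9−0)/(1−0) = 9
max v = 18 over t∈[2,13/4] → v_max = 18
check: 18·(2+5/4) = 117/2 ✓

d=117/2 v_max=18 a_max=9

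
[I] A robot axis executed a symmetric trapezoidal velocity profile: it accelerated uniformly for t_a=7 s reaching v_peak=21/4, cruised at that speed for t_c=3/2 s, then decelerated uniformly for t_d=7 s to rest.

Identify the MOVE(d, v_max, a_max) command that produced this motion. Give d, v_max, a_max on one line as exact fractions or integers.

d=357/8 v_max=21/4 a_max=3/4

a_max = (21/4)/7 = 3/4
d_a = ½·21/4·7 = 147/8; d_c = 21/4·3/2 = 63/8
d = 2·147/8 + 63/8 = 357/8
t_c = 3/2 > 0 so v_max = 21/4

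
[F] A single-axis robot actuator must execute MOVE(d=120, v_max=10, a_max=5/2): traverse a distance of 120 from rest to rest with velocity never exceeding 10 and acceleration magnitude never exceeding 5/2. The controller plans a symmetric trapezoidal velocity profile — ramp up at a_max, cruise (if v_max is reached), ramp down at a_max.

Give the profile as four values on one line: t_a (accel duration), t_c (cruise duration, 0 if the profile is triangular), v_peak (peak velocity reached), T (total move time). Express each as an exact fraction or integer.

t_a=4 t_c=8 v_peak=10 T=16

(v_max)²/a_max = 10²/(5/2) = 40
120 ≥ 40 so v_max reached
t_a = 10/(5/2) = 4; v_peak = 10
d_cruise = 120 − 40 = 80; t_c = 80/10 = 8
T = 2·4 + 8 = 16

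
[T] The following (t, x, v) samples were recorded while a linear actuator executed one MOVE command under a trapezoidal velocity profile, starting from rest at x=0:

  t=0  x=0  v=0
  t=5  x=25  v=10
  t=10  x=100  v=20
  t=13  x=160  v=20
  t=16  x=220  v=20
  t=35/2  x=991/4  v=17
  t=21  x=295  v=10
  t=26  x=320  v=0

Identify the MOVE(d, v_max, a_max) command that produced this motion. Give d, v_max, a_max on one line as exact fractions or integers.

d=320 v_max=20 a_max=2

final state: t=26, x=320, v=0 → d = 320
a_max = (10−0)/(5−0) = 2
max v = 20 over t∈[10,16] → v_max = 20
check: 20·(10+6) = 320 ✓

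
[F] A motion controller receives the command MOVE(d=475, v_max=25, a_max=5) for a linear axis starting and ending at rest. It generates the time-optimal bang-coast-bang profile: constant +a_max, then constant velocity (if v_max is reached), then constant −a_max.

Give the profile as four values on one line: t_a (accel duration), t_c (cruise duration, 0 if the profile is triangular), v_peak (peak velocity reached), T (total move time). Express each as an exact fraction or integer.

t_a=5 t_c=14 v_peak=25 T=24

vₘ²/aₘ = 25²/5 = 125
475 ≥ 125 ⇒ cruise phase
t_a = 25/5 = 5; v_peak = 25
d_cruise = 475 − 125 = 350; t_c = 350/25 = 14
T = 2·5 + 14 = 24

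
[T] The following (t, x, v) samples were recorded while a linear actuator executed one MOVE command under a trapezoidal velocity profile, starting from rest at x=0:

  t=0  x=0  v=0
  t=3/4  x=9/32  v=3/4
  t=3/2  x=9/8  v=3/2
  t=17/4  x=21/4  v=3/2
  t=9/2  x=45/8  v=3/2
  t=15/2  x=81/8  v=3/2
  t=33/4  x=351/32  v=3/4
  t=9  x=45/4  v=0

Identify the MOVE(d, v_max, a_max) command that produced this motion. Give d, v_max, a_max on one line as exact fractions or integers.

d=45/4 v_max=3/2 a_max=1

final state: t=9, x=45/4, v=0 → d = 45/4
a_max = (3/4−0)/(3/4−0) = 1
max v = 3/2 over t∈[3/2,15/2] → v_max = 3/2
check: 3/2·(3/2+6) = 45/4 ✓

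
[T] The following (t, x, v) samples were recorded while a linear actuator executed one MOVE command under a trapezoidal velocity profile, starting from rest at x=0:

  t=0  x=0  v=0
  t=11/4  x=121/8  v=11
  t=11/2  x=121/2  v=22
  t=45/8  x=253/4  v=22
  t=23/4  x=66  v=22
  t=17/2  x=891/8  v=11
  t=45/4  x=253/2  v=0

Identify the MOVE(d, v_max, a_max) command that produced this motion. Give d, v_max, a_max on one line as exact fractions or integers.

final state: t=45/4, x=253/2, v=0 → d = 253/2
a_max = (11−0)/(11/4−0) = 4
max v = 22 over t∈[11/2,23/4] → v_max = 22
check: 22·(11/2+1/4) = 253/2 ✓

d=253/2 v_max=22 a_max=4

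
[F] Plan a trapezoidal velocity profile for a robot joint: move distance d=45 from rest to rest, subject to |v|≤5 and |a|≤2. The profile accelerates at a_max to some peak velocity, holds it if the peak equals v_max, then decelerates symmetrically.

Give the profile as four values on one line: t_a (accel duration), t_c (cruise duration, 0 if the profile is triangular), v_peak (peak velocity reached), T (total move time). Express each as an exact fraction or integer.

v_max²/a_max = 5²/2 = 25/2
45 ≥ 25/2 → trapezoidal
t_a = 5/2; v_peak = 5
d_cruise = 45 − 25/2 = 65/2; t_c = (65/2)/5 = 13/2
T = 2·5/2 + 13/2 = 23/2

t_a=5/2 t_c=13/2 v_peak=5 T=23/2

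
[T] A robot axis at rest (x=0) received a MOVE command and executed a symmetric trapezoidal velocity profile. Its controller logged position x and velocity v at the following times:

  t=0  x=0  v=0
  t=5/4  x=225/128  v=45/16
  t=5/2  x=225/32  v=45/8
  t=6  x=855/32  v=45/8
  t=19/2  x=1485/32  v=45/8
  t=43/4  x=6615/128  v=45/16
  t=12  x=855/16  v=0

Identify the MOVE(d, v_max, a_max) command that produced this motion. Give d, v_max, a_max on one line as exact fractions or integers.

d=855/16 v_max=45/8 a_max=9/4

final state: t=12, x=855/16, v=0 → d = 855/16
a_max = (45/16−0)/(5/4−0) = 9/4
max v = 45/8 over t∈[5/2,19/2] → v_max = 45/8
check: 45/8·(5/2+7) = 855/16 ✓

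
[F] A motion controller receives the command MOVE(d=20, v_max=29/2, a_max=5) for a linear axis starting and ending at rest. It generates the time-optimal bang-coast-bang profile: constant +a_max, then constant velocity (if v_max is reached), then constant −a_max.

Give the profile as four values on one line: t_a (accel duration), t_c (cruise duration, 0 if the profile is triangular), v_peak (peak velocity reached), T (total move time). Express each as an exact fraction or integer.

(v_max)²/a_max = (29/2)²/5 = 841/20
20 < 841/20 → triangular
v_peak = √(20·5) = √100 = 10
t_a = 10/5 = 2; t_c = 0
T = 2·2 = 4

t_a=2 t_c=0 v_peak=10 T=4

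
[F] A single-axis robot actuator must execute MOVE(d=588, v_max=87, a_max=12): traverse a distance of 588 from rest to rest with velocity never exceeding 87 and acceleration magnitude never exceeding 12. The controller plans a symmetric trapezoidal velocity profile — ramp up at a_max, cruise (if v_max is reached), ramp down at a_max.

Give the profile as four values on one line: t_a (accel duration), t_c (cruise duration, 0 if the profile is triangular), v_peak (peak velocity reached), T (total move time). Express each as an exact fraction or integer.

t_a=7 t_c=0 v_peak=84 T=14

(v_max)²/a_max = 87²/12 = 2523/4
588 < 2523/4 so t_c = 0
v_peak = √(588·12) = √7056 = 84
t_a = 84/12 = 7; t_c = 0
T = 2·7 = 14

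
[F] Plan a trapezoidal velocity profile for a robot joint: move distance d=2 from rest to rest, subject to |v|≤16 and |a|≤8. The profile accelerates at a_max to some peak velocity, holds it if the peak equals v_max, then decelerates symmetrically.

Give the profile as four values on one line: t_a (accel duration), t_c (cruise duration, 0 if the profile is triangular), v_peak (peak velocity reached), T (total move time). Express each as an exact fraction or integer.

v_max²/a_max = 16²/8 = 32
2 < 32 so t_c = 0
v_peak = √(2·8) = √16 = 4
t_a = 4/8 = 1/2; t_c = 0
T = 2·1/2 = 1

t_a=1/2 t_c=0 v_peak=4 T=1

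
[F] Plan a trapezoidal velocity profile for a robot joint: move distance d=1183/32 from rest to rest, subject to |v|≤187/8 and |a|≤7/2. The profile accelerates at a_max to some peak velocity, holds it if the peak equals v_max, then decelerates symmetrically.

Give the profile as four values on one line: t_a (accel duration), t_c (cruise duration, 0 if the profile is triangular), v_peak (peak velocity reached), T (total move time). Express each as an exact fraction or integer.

t_a=13/4 t_c=0 v_peak=91/8 T=13/2

v_max²/a_max = (187/8)²/(7/2) = 34969/224
1183/32 < 34969/224 so t_c = 0
v_peak = √(1183/32·7/2) = √(8281/64) = 91/8
t_a = (91/8)/(7/2) = 13/4; t_c = 0
T = 2·13/4 = 13/2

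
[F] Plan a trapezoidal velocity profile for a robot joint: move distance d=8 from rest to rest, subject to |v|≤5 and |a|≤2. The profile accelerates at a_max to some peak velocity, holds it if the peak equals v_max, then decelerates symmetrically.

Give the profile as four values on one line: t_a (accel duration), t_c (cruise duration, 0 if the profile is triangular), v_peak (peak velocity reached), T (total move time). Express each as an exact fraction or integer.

t_a=2 t_c=0 v_peak=4 T=4

v_max²/a_max = 5²/2 = 25/2
8 < 25/2 so t_c = 0
v_peak = √(8·2) = √16 = 4
t_a = 4/2 = 2; t_c = 0
T = 2·2 = 4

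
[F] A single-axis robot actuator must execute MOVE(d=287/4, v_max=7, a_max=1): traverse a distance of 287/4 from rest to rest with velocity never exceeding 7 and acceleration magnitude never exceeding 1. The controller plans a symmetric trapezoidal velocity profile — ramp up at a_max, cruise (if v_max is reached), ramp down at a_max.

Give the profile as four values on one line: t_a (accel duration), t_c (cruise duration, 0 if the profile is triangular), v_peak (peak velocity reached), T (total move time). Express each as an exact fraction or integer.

(v_max)²/a_max = 7²/1 = 49
287/4 ≥ 49 → trapezoidal
t_a = 7/1 = 7; v_peak = 7
d_cruise = 287/4 − 49 = 91/4; t_c = (91/4)/7 = 13/4
T = 2·7 + 13/4 = 69/4

t_a=7 t_c=13/4 v_peak=7 T=69/4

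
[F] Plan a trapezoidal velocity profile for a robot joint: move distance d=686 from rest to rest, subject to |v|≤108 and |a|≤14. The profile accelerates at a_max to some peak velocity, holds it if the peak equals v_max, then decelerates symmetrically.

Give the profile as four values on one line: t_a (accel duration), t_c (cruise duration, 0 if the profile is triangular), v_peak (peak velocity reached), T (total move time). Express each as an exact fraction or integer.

v_max²/a_max = 108²/14 = 5832/7
686 < 5832/7 so t_c = 0
v_peak = √(686·14) = √9604 = 98
t_a = 98/14 = 7; t_c = 0
T = 2·7 = 14

t_a=7 t_c=0 v_peak=98 T=14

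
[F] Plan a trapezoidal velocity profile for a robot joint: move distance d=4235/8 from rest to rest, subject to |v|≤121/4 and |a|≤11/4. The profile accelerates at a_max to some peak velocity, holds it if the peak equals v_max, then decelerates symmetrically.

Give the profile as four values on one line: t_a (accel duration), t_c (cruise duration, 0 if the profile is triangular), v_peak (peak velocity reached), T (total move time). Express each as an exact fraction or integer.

t_a=11 t_c=13/2 v_peak=121/4 T=57/2

(v_max)²/a_max = (121/4)²/(11/4) = 1331/4
4235/8 ≥ 1331/4 → trapezoidal
t_a = (121/4)/(11/4) = 11; v_peak = 121/4
d_cruise = 4235/8 − 1331/4 = 1573/8; t_c = (1573/8)/(121/4) = 13/2
T = 2·11 + 13/2 = 57/2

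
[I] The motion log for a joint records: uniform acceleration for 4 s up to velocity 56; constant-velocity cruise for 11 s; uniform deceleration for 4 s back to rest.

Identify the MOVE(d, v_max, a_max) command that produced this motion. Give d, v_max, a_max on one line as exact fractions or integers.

d=840 v_max=56 a_max=14

a_max = 56/4 = 14
d_a = ½·56·4 = 112; d_c = 56·11 = 616
d = 2·112 + 616 = 840
t_c = 11 > 0 → v_max = v_peak = 56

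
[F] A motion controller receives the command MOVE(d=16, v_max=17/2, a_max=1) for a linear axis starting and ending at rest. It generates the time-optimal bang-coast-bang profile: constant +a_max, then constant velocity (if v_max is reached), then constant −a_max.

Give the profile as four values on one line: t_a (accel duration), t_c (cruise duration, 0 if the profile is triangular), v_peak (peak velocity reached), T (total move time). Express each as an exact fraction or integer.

v_max²/a_max = (17/2)²/1 = 289/4
16 < 289/4 ⇒ no cruise
v_peak = √(16·1) = √16 = 4
t_a = 4/1 = 4; t_c = 0
T = 2·4 = 8

t_a=4 t_c=0 v_peak=4 T=8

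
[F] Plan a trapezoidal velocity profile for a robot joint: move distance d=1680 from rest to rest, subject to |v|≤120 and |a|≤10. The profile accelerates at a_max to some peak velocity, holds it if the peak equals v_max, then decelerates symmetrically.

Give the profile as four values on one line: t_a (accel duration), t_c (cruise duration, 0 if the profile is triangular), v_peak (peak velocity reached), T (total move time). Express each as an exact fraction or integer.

t_a=12 t_c=2 v_peak=120 T=26

vₘ²/aₘ = 120²/10 = 1440
1680 ≥ 1440 ⇒ cruise phase
t_a = 120/10 = 12; v_peak = 120
d_cruise = 1680 − 1440 = 240; t_c = 240/120 = 2
T = 2·12 + 2 = 26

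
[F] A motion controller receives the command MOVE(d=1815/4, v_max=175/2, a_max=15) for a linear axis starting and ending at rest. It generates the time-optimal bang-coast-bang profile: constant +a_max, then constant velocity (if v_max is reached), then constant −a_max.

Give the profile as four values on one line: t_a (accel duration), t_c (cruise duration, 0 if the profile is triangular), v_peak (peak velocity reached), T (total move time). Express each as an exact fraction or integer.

t_a=11/2 t_c=0 v_peak=165/2 T=11

vₘ²/aₘ = (175/2)²/15 = 6125/12
1815/4 < 6125/12 → triangular
v_peak = √(1815/4·15) = √(27225/4) = 165/2
t_a = (165/2)/15 = 11/2; t_c = 0
T = 2·11/2 = 11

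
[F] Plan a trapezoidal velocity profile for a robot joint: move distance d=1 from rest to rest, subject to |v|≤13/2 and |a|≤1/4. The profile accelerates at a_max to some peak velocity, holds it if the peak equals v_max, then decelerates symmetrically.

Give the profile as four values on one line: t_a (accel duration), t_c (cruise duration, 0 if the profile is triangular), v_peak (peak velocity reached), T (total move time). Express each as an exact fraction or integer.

t_a=2 t_c=0 v_peak=1/2 T=4

(v_max)²/a_max = (13/2)²/(1/4) = 169
1 < 169 → triangular
v_peak = √(1·1/4) = √(1/4) = 1/2
t_a = (1/2)/(1/4) = 2; t_c = 0
T = 2·2 = 4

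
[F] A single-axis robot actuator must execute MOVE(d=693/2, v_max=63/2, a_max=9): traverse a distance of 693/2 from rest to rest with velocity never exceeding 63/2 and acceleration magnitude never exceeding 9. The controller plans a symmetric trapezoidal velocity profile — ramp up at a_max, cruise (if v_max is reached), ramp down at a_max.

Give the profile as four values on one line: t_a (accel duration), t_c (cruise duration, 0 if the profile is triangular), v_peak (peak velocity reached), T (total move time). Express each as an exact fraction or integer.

t_a=7/2 t_c=15/2 v_peak=63/2 T=29/2

(v_max)²/a_max = (63/2)²/9 = 441/4
693/2 ≥ 441/4 → trapezoidal
t_a = (63/2)/9 = 7/2; v_peak = 63/2
d_cruise = 693/2 − 441/4 = 945/4; t_c = (945/4)/(63/2) = 15/2
T = 2·7/2 + 15/2 = 29/2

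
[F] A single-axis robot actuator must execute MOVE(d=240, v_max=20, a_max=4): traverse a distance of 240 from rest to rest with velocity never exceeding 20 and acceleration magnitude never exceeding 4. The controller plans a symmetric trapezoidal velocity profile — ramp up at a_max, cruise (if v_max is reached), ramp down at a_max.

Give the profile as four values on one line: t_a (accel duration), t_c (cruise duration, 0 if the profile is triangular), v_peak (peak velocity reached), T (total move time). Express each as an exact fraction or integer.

v_max²/a_max = 20²/4 = 100
240 ≥ 100 so v_max reached
t_a = 20/4 = 5; v_peak = 20
d_cruise = 240 − 100 = 140; t_c = 140/20 = 7
T = 2·5 + 7 = 17

t_a=5 t_c=7 v_peak=20 T=17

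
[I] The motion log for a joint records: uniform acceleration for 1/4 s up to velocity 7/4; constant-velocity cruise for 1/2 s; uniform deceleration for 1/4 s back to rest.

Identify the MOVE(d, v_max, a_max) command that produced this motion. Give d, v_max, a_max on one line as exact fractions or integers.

d=21/16 v_max=7/4 a_max=7

a_max = (7/4)/(1/4) = 7
d_a = ½·7/4·1/4 = 7/32; d_c = 7/4·1/2 = 7/8
d = 2·7/32 + 7/8 = 21/16
t_c = 1/2 > 0 so v_max = 7/4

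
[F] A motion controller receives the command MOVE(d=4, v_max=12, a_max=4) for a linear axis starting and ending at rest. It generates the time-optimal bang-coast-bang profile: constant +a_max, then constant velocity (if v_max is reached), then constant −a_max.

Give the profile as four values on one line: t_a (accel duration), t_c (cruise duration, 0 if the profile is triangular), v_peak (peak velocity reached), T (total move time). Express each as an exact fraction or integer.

v_max²/a_max = 12²/4 = 36
4 < 36 → triangular
v_peak = √(4·4) = √16 = 4
t_a = 4/4 = 1; t_c = 0
T = 2·1 = 2

t_a=1 t_c=0 v_peak=4 T=2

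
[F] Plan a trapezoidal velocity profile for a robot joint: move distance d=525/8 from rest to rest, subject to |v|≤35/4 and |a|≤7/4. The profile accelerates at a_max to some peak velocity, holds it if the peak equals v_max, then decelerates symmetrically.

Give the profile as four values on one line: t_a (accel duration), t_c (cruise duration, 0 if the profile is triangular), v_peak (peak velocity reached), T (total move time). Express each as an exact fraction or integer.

t_a=5 t_c=5/2 v_peak=35/4 T=25/2

(v_max)²/a_max = (35/4)²/(7/4) = 175/4
525/8 ≥ 175/4 so v_max reached
t_a = (35/4)/(7/4) = 5; v_peak = 35/4
d_cruise = 525/8 − 175/4 = 175/8; t_c = (175/8)/(35/4) = 5/2
T = 2·5 + 5/2 = 25/2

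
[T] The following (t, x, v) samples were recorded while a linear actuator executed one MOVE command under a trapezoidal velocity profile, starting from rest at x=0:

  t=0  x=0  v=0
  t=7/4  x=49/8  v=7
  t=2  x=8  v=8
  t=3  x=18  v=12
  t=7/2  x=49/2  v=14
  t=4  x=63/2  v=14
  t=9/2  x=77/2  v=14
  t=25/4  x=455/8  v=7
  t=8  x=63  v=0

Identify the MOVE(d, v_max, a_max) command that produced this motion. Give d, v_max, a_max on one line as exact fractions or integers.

final state: t=8, x=63, v=0 → d = 63
a_max = (7−0)/(7/4−0) = 4
max v = 14 over t∈[7/2,9/2] → v_max = 14
check: 14·(7/2+1) = 63 ✓

d=63 v_max=14 a_max=4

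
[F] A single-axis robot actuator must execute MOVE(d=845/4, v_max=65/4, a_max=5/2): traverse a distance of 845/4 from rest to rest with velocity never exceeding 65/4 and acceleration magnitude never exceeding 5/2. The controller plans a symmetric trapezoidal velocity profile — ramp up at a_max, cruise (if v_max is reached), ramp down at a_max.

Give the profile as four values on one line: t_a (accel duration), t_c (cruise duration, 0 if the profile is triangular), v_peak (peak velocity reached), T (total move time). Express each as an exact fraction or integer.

(v_max)²/a_max = (65/4)²/(5/2) = 845/8
845/4 ≥ 845/8 → trapezoidal
t_a = (65/4)/(5/2) = 13/2; v_peak = 65/4
d_cruise = 845/4 − 845/8 = 845/8; t_c = (845/8)/(65/4) = 13/2
T = 2·13/2 + 13/2 = 39/2

t_a=13/2 t_c=13/2 v_peak=65/4 T=39/2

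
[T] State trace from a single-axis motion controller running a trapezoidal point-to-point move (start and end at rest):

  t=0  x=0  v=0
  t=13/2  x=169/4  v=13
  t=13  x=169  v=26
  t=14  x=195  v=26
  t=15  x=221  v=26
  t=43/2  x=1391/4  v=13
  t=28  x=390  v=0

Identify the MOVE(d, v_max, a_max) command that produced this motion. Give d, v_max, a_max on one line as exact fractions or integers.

final state: t=28, x=390, v=0 → d = 390
a_max = (13−0)/(13/2−0) = 2
max v = 26 over t∈[13,15] → v_max = 26
check: 26·(13+2) = 390 ✓

d=390 v_max=26 a_max=2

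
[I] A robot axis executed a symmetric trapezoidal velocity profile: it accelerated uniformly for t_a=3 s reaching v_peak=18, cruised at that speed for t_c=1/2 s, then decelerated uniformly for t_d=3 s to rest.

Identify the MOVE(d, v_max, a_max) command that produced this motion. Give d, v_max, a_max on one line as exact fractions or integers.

a_max = 18/3 = 6
d_a = ½·18·3 = 27; d_c = 18·1/2 = 9
d = 2·27 + 9 = 63
t_c = 1/2 > 0 → v_max = v_peak = 18

d=63 v_max=18 a_max=6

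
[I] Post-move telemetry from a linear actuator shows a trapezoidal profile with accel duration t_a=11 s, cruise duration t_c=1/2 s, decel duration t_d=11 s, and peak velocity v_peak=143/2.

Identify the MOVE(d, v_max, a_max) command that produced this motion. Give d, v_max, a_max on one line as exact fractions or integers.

a_max = (143/2)/11 = 13/2
d_a = ½·143/2·11 = 1573/4; d_c = 143/2·1/2 = 143/4
d = 2·1573/4 + 143/4 = 3289/4
t_c = 1/2 > 0 ⇒ limit active, v_max = 143/2

d=3289/4 v_max=143/2 a_max=13/2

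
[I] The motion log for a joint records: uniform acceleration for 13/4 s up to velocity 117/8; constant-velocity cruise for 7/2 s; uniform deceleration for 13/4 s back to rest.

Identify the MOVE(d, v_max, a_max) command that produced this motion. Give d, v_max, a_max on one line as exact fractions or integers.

d=3159/32 v_max=117/8 a_max=9/2

a_max = (117/8)/(13/4) = 9/2
d_a = ½·117/8·13/4 = 1521/64; d_c = 117/8·7/2 = 819/16
d = 2·1521/64 + 819/16 = 3159/32
t_c = 7/2 > 0 → v_max = v_peak = 117/8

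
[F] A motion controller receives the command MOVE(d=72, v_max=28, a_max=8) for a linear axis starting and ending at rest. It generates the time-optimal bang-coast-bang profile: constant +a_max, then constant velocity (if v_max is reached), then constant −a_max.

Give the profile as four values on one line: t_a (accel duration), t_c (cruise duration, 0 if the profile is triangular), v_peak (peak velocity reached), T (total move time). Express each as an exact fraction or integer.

t_a=3 t_c=0 v_peak=24 T=6

(v_max)²/a_max = 28²/8 = 98
72 < 98 ⇒ no cruise
v_peak = √(72·8) = √576 = 24
t_a = 24/8 = 3; t_c = 0
T = 2·3 = 6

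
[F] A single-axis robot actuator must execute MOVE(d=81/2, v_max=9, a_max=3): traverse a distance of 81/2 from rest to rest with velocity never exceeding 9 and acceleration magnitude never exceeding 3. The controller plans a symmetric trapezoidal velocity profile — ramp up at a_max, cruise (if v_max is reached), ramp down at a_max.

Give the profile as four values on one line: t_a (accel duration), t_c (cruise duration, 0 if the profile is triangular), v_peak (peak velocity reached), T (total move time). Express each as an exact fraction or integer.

t_a=3 t_c=3/2 v_peak=9 T=15/2

(v_max)²/a_max = 9²/3 = 27
81/2 ≥ 27 ⇒ cruise phase
t_a = 9/3 = 3; v_peak = 9
d_cruise = 81/2 − 27 = 27/2; t_c = (27/2)/9 = 3/2
T = 2·3 + 3/2 = 15/2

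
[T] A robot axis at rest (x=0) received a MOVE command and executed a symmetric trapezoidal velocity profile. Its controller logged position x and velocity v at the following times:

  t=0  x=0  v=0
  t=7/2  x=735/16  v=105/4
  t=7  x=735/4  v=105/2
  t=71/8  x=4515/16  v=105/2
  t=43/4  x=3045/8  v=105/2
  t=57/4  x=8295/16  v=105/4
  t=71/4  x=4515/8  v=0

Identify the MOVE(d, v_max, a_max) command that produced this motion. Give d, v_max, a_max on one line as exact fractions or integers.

d=4515/8 v_max=105/2 a_max=15/2

final state: t=71/4, x=4515/8, v=0 → d = 4515/8
a_max = (105/4−0)/(7/2−0) = 15/2
max v = 105/2 over t∈[7,43/4] → v_max = 105/2
check: 105/2·(7+15/4) = 4515/8 ✓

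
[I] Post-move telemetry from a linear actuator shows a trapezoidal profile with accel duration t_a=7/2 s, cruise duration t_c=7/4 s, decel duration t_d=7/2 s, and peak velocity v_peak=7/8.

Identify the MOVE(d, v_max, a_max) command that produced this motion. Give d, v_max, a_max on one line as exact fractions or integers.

a_max = (7/8)/(7/2) = 1/4
d_a = ½·7/8·7/2 = 49/32; d_c = 7/8·7/4 = 49/32
d = 2·49/32 + 49/32 = 147/32
t_c = 7/4 > 0 so v_max = 7/8

d=147/32 v_max=7/8 a_max=1/4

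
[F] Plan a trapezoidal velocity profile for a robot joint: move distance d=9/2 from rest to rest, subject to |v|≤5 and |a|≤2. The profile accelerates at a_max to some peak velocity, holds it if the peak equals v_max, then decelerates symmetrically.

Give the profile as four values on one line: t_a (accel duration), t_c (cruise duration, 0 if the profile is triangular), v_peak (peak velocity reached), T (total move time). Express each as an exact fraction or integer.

t_a=3/2 t_c=0 v_peak=3 T=3

v_max²/a_max = 5²/2 = 25/2
9/2 < 25/2 so t_c = 0
v_peak = √(9/2·2) = √9 = 3
t_a = 3/2; t_c = 0
T = 2·3/2 = 3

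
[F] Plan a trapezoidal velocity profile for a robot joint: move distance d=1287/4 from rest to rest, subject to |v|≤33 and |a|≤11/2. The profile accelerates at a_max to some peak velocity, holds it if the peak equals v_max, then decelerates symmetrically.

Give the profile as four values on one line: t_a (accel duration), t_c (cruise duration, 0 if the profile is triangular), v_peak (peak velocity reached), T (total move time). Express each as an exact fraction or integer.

t_a=6 t_c=15/4 v_peak=33 T=63/4

v_max²/a_max = 33²/(11/2) = 198
1287/4 ≥ 198 so v_max reached
t_a = 33/(11/2) = 6; v_peak = 33
d_cruise = 1287/4 − 198 = 495/4; t_c = (495/4)/33 = 15/4
T = 2·6 + 15/4 = 63/4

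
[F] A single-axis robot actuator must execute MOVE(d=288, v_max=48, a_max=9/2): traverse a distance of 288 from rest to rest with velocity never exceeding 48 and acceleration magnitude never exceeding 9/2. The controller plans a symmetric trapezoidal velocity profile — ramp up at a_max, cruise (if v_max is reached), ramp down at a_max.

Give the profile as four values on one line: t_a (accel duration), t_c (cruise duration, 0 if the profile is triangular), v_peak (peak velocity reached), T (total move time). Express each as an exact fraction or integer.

t_a=8 t_c=0 v_peak=36 T=16

v_max²/a_max = 48²/(9/2) = 512
288 < 512 ⇒ no cruise
v_peak = √(288·9/2) = √1296 = 36
t_a = 36/(9/2) = 8; t_c = 0
T = 2·8 = 16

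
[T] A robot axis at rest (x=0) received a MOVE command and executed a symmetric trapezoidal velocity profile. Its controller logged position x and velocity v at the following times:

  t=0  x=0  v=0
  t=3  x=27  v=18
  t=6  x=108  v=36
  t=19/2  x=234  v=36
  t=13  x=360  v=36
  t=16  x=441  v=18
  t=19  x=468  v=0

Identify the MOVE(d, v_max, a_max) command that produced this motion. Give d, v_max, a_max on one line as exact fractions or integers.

final state: t=19, x=468, v=0 → d = 468
a_max = (18−0)/(3−0) = 6
max v = 36 over t∈[6,13] → v_max = 36
check: 36·(6+7) = 468 ✓

d=468 v_max=36 a_max=6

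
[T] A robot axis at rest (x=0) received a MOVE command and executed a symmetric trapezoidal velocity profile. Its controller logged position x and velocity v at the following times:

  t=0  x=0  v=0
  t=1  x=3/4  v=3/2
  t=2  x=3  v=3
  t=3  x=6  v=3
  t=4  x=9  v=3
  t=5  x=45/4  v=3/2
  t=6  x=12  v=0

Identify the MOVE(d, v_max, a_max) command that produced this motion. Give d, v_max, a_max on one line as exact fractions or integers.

d=12 v_max=3 a_max=3/2

final state: t=6, x=12, v=0 → d = 12
a_max = (3/2−0)/(1−0) = 3/2
max v = 3 over t∈[2,4] → v_max = 3
check: 3·(2+2) = 12 ✓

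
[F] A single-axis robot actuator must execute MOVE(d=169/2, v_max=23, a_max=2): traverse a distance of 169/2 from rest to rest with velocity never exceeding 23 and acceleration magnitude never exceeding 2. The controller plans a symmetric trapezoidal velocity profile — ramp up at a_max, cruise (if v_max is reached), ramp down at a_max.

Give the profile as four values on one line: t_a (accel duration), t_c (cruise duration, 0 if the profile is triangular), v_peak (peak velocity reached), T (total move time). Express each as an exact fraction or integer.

t_a=13/2 t_c=0 v_peak=13 T=13

vₘ²/aₘ = 23²/2 = 529/2
169/2 < 529/2 so t_c = 0
v_peak = √(169/2·2) = √169 = 13
t_a = 13/2; t_c = 0
T = 2·13/2 = 13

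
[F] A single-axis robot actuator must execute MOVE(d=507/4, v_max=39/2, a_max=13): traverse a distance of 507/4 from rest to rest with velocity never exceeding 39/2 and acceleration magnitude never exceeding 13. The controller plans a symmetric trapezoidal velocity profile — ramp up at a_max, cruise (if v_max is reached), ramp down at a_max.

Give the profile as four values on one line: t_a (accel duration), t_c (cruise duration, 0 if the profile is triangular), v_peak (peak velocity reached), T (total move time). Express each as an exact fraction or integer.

v_max²/a_max = (39/2)²/13 = 117/4
507/4 ≥ 117/4 so v_max reached
t_a = (39/2)/13 = 3/2; v_peak = 39/2
d_cruise = 507/4 − 117/4 = 195/2; t_c = (195/2)/(39/2) = 5
T = 2·3/2 + 5 = 8

t_a=3/2 t_c=5 v_peak=39/2 T=8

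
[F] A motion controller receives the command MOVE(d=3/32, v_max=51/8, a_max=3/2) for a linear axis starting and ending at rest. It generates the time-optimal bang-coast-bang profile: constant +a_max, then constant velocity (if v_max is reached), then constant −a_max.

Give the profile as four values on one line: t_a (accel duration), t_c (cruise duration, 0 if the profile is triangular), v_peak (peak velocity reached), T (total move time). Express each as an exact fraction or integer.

vₘ²/aₘ = (51/8)²/(3/2) = 867/32
3/32 < 867/32 ⇒ no cruise
v_peak = √(3/32·3/2) = √(9/64) = 3/8
t_a = (3/8)/(3/2) = 1/4; t_c = 0
T = 2·1/4 = 1/2

t_a=1/4 t_c=0 v_peak=3/8 T=1/2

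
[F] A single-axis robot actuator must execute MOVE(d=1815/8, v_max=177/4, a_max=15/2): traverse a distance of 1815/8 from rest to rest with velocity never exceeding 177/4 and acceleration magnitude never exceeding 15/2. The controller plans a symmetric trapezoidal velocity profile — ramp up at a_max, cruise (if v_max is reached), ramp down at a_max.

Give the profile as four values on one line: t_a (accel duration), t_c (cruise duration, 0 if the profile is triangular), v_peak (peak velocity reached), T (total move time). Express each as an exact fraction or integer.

t_a=11/2 t_c=0 v_peak=165/4 T=11

v_max²/a_max = (177/4)²/(15/2) = 10443/40
1815/8 < 10443/40 so t_c = 0
v_peak = √(1815/8·15/2) = √(27225/16) = 165/4
t_a = (165/4)/(15/2) = 11/2; t_c = 0
T = 2·11/2 = 11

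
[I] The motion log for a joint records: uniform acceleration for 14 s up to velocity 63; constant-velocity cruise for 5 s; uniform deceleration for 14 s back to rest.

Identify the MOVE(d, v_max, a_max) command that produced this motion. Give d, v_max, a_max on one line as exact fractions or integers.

d=1197 v_max=63 a_max=9/2

a_max = 63/14 = 9/2
d_a = ½·63·14 = 441; d_c = 63·5 = 315
d = 2·441 + 315 = 1197
t_c = 5 > 0 ⇒ limit active, v_max = 63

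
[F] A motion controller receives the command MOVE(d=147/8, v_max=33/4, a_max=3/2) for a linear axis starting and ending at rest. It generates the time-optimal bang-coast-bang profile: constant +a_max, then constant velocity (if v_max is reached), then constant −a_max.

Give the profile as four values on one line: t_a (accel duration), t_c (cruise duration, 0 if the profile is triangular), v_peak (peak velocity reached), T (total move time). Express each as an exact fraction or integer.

v_max²/a_max = (33/4)²/(3/2) = 363/8
147/8 < 363/8 ⇒ no cruise
v_peak = √(147/8·3/2) = √(441/16) = 21/4
t_a = (21/4)/(3/2) = 7/2; t_c = 0
T = 2·7/2 = 7

t_a=7/2 t_c=0 v_peak=21/4 T=7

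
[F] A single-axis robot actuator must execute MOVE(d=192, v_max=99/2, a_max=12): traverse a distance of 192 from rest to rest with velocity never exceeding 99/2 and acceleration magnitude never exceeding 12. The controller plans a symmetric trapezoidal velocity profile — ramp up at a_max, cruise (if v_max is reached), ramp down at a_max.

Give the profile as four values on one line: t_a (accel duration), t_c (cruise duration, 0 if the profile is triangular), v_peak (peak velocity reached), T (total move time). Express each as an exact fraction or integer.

(v_max)²/a_max = (99/2)²/12 = 3267/16
192 < 3267/16 ⇒ no cruise
v_peak = √(192·12) = √2304 = 48
t_a = 48/12 = 4; t_c = 0
T = 2·4 = 8

t_a=4 t_c=0 v_peak=48 T=8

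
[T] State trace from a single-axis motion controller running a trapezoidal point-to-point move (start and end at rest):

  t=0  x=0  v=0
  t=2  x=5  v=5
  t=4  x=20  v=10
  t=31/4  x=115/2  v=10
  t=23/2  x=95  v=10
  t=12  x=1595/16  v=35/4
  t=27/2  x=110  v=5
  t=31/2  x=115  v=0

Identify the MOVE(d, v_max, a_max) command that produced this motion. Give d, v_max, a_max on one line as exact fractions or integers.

d=115 v_max=10 a_max=5/2

final state: t=31/2, x=115, v=0 → d = 115
a_max = (5−0)/(2−0) = 5/2
max v = 10 over t∈[4,23/2] → v_max = 10
check: 10·(4+15/2) = 115 ✓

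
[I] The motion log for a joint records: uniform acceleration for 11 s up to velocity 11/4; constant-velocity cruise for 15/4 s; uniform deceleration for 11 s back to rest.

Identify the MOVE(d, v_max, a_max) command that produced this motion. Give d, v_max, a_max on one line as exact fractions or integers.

d=649/16 v_max=11/4 a_max=1/4

a_max = (11/4)/11 = 1/4
d_a = ½·11/4·11 = 121/8; d_c = 11/4·15/4 = 165/16
d = 2·121/8 + 165/16 = 649/16
t_c = 15/4 > 0 → v_max = v_peak = 11/4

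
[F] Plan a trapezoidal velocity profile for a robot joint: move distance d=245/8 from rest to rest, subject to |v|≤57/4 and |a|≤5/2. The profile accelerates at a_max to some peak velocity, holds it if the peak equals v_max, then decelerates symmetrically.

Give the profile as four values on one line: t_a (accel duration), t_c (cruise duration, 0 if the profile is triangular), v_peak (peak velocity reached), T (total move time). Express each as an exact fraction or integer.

vₘ²/aₘ = (57/4)²/(5/2) = 3249/40
245/8 < 3249/40 ⇒ no cruise
v_peak = √(245/8·5/2) = √(1225/16) = 35/4
t_a = (35/4)/(5/2) = 7/2; t_c = 0
T = 2·7/2 = 7

t_a=7/2 t_c=0 v_peak=35/4 T=7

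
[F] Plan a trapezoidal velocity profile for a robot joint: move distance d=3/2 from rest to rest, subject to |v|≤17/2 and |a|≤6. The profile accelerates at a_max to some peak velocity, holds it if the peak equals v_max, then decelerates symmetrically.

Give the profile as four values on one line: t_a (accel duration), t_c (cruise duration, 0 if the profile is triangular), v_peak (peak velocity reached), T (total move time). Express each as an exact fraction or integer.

v_max²/a_max = (17/2)²/6 = 289/24
3/2 < 289/24 → triangular
v_peak = √(3/2·6) = √9 = 3
t_a = 3/6 = 1/2; t_c = 0
T = 2·1/2 = 1

t_a=1/2 t_c=0 v_peak=3 T=1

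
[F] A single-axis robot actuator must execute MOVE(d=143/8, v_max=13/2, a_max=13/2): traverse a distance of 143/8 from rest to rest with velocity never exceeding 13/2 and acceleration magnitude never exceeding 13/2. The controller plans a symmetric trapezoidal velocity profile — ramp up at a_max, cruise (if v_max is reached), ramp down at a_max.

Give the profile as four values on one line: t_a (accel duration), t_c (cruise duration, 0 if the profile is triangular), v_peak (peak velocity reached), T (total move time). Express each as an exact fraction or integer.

(v_max)²/a_max = (13/2)²/(13/2) = 13/2
143/8 ≥ 13/2 → trapezoidal
t_a = (13/2)/(13/2) = 1; v_peak = 13/2
d_cruise = 143/8 − 13/2 = 91/8; t_c = (91/8)/(13/2) = 7/4
T = 2·1 + 7/4 = 15/4

t_a=1 t_c=7/4 v_peak=13/2 T=15/4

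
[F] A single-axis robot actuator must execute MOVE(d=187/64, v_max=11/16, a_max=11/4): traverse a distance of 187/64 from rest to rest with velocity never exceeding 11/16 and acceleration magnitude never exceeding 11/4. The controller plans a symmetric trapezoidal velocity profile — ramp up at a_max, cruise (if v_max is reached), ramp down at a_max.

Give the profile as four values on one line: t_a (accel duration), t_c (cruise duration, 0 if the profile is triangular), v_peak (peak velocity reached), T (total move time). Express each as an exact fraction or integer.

t_a=1/4 t_c=4 v_peak=11/16 T=9/2

v_max²/a_max = (11/16)²/(11/4) = 11/64
187/64 ≥ 11/64 ⇒ cruise phase
t_a = (11/16)/(11/4) = 1/4; v_peak = 11/16
d_cruise = 187/64 − 11/64 = 11/4; t_c = (11/4)/(11/16) = 4
T = 2·1/4 + 4 = 9/2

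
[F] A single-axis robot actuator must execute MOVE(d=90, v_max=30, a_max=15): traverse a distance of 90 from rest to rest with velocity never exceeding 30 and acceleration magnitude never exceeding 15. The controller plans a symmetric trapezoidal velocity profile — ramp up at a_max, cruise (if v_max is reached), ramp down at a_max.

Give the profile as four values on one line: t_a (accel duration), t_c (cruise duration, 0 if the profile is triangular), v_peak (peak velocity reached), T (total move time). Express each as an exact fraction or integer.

(v_max)²/a_max = 30²/15 = 60
90 ≥ 60 → trapezoidal
t_a = 30/15 = 2; v_peak = 30
d_cruise = 90 − 60 = 30; t_c = 30/30 = 1
T = 2·2 + 1 = 5

t_a=2 t_c=1 v_peak=30 T=5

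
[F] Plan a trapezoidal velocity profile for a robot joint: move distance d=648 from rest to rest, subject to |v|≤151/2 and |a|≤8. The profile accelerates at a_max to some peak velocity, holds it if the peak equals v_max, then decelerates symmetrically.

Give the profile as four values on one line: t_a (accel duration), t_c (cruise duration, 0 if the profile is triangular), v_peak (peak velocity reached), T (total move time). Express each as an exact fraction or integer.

t_a=9 t_c=0 v_peak=72 T=18

vₘ²/aₘ = (151/2)²/8 = 22801/32
648 < 22801/32 ⇒ no cruise
v_peak = √(648·8) = √5184 = 72
t_a = 72/8 = 9; t_c = 0
T = 2·9 = 18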